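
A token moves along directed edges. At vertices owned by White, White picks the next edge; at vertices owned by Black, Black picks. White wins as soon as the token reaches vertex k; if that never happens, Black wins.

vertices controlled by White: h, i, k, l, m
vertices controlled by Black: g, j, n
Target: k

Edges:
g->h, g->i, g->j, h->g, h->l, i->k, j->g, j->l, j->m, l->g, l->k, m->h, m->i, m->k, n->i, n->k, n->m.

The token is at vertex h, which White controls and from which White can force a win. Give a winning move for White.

l

A0 = {k}
A1: add {i, l, m} — i (White) has i→k; l (White) has l→k; m (White) has m→k.
A2: add {h, n} — h (White) has h→l; n (Black): all of {i, k, m} already in.
A3 = A2; e.g. g (Black) can still go to j. Fixed point.
From h, successor l is in the attractor (rank 1); the other successor g is not.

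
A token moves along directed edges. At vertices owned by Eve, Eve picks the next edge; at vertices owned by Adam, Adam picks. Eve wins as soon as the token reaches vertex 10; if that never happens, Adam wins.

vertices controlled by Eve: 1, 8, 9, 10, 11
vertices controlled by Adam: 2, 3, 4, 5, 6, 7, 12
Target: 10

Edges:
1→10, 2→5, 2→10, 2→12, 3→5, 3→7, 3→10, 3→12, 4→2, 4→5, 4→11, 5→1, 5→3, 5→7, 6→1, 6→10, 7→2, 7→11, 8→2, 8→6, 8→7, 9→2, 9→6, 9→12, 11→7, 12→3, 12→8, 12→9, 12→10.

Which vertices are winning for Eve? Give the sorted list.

1, 6, 8, 9, 10

A0 = {10}
A1: add {1} — 1 (Eve) has 1→10.
A2: add {6} — 6 (Adam): all of {1, 10} already in.
A3: add {8, 9} — 8 (Eve) has 8→6; 9 (Eve) has 9→6.
A4 = A3; e.g. 2 (Adam) can still go to 5. Fixed point.
Eve's winning region = {1, 6, 8, 9, 10}.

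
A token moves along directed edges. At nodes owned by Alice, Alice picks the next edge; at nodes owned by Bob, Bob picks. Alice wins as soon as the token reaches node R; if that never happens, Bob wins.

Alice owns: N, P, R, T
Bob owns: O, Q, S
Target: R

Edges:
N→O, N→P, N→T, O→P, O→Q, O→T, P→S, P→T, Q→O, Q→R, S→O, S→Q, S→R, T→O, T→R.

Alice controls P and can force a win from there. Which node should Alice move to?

T

A0 = {R}
A1: add {T} — T (Alice) has T→R.
A2: add {N, P} — N (Alice) has N→T; P (Alice) has P→T.
A3 = A2; e.g. O (Bob) can still go to Q. Fixed point.
From P, successor T is in the attractor (rank 1); the other successor S is not.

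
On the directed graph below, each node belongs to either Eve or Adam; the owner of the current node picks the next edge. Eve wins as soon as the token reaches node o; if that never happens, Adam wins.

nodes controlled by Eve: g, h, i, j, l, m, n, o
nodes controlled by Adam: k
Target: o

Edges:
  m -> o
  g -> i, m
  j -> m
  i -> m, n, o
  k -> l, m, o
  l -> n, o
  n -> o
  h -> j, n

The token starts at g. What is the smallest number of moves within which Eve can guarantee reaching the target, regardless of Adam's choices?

2

A0 = {o}
A1: add {i, l, m, n} — i (Eve) has i→o; l (Eve) has l→o; m (Eve) has m→o; n (Eve) has n→o.
A2: add {g, h, j, k} — g (Eve) has g→i; h (Eve) has h→n; j (Eve) has j→m; k (Adam): all of {l, m, o} already in.
A2 = all vertices. Fixed point.
g enters the attractor at level 2, so Eve can force the target in 2 moves from there.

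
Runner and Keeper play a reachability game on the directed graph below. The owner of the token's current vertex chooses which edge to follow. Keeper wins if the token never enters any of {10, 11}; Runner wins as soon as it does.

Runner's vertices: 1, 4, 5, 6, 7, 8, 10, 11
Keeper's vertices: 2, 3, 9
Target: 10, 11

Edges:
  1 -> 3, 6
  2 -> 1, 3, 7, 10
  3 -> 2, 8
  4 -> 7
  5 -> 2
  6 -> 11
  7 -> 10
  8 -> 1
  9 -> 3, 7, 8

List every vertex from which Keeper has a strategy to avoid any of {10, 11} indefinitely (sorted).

A0 = {10, 11}
A1: add {6, 7} — 6 (Runner) has 6→11; 7 (Runner) has 7→10.
A2: add {1, 4} — 1 (Runner) has 1→6; 4 (Runner) has 4→7.
A3: add {8} — 8 (Runner) has 8→1.
A4 = A3; e.g. 2 (Keeper) can still go to 3. Fixed point.
Runner's attractor = {1, 4, 6, 7, 8, 10, 11}; Keeper avoids the target exactly from the complement.

2, 3, 5, 9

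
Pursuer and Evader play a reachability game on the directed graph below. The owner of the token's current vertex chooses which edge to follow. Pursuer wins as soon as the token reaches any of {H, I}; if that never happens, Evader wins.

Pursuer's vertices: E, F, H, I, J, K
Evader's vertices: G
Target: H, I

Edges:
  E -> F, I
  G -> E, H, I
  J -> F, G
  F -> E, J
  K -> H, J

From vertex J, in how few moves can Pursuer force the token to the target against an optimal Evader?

A0 = {H, I}
A1: add {E, K} — E (Pursuer) has E→I; K (Pursuer) has K→H.
A2: add {F, G} — F (Pursuer) has F→E; G (Evader): all of {E, H, I} already in.
A3: add {J} — J (Pursuer) has J→F.
A3 = all vertices. Fixed point.
J enters the attractor at level 3, so Pursuer can force the target in 3 moves from there.

3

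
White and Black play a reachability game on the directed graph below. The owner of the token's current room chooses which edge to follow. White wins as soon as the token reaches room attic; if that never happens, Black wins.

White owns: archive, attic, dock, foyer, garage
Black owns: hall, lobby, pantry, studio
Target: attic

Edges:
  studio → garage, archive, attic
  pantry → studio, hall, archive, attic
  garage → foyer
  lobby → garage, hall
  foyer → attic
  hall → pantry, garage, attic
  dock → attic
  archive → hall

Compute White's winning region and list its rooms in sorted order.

A0 = {attic}
A1: add {dock, foyer} — foyer (White) has foyer→attic; dock (White) has dock→attic.
A2: add {garage} — garage (White) has garage→foyer.
A3 = A2; e.g. studio (Black) can still go to archive. Fixed point.
White's winning region = {attic, dock, foyer, garage}.

attic, dock, foyer, garage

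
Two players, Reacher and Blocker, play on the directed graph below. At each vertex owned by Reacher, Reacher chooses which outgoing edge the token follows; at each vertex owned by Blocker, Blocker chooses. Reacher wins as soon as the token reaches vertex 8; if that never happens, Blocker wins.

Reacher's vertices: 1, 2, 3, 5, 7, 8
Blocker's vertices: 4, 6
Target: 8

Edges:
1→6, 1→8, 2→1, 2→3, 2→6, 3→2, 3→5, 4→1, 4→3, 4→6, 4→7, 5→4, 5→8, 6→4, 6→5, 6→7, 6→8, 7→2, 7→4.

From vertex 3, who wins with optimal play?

Reacher

A0 = {8}
A1: add {1, 5} — 1 (Reacher) has 1→8; 5 (Reacher) has 5→8.
A2: add {2, 3} — 2 (Reacher) has 2→1; 3 (Reacher) has 3→5.
3 ∈ A2, so Reacher can force the target.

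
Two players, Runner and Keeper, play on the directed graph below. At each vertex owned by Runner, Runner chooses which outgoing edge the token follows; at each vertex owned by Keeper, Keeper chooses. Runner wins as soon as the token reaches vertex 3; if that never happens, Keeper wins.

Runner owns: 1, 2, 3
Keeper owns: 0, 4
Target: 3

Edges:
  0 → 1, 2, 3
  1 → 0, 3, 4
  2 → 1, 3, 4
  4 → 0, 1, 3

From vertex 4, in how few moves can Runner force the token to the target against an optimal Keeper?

3

A0 = {3}
A1: add {1, 2} — 1 (Runner) has 1→3; 2 (Runner) has 2→3.
A2: add {0} — 0 (Keeper): all of {1, 2, 3} already in.
A3: add {4} — 4 (Keeper): all of {0, 1, 3} already in.
A3 = all vertices. Fixed point.
4 enters the attractor at level 3, so Runner can force the target in 3 moves from there.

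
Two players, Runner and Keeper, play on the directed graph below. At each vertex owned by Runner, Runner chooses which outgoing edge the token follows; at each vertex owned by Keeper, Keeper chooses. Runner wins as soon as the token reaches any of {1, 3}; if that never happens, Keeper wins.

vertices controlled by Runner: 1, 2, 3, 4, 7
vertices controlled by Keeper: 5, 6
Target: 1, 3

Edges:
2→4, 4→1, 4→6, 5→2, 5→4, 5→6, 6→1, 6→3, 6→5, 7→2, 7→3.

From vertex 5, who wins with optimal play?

Keeper

A0 = {1, 3}
A1: add {4, 7} — 4 (Runner) has 4→1; 7 (Runner) has 7→3.
A2: add {2} — 2 (Runner) has 2→4.
A3 = A2; e.g. 5 (Keeper) can still go to 6. Fixed point.
5 never enters the attractor, so Keeper can avoid the target forever.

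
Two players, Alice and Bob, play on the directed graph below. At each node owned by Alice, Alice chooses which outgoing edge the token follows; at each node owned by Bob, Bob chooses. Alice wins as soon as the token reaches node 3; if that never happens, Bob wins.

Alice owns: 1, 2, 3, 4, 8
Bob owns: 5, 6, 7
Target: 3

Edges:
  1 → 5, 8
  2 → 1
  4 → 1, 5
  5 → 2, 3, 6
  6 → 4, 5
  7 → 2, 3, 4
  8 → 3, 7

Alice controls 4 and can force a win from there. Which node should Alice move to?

1

A0 = {3}
A1: add {8} — 8 (Alice) has 8→3.
A2: add {1} — 1 (Alice) has 1→8.
A3: add {2, 4} — 2 (Alice) has 2→1; 4 (Alice) has 4→1.
A4: add {7} — 7 (Bob): all of {2, 3, 4} already in.
A5 = A4; e.g. 5 (Bob) can still go to 6. Fixed point.
From 4, successor 1 is in the attractor (rank 2); the other successor 5 is not.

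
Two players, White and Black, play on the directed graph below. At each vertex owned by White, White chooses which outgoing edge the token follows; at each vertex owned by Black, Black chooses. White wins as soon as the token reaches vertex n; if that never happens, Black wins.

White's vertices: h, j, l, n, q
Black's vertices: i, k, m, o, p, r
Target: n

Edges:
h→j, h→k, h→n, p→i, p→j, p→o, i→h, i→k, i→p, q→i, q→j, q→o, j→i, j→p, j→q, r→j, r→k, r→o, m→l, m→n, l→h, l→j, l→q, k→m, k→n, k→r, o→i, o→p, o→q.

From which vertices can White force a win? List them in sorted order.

A0 = {n}
A1: add {h} — h (White) has h→n.
A2: add {l} — l (White) has l→h.
A3: add {m} — m (Black): all of {l, n} already in.
A4 = A3; e.g. i (Black) can still go to k. Fixed point.
White's winning region = {h, l, m, n}.

h, l, m, n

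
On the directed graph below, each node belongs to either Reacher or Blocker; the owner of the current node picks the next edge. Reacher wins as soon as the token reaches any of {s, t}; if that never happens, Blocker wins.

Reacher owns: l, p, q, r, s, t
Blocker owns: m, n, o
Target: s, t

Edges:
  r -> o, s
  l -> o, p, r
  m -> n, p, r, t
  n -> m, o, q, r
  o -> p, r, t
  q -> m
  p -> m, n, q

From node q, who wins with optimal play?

A0 = {s, t}
A1: add {r} — r (Reacher) has r→s.
A2: add {l} — l (Reacher) has l→r.
A3 = A2; e.g. m (Blocker) can still go to n. Fixed point.
q never enters the attractor, so Blocker can avoid the target forever.

Blocker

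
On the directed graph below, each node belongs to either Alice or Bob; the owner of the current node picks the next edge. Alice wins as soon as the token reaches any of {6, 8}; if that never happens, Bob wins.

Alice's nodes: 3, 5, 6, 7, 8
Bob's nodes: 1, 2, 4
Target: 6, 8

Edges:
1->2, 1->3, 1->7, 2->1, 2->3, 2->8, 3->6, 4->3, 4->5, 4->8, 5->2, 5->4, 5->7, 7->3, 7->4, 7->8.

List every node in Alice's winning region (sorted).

3, 4, 5, 6, 7, 8

A0 = {6, 8}
A1: add {3, 7} — 3 (Alice) has 3→6; 7 (Alice) has 7→8.
A2: add {5} — 5 (Alice) has 5→7.
A3: add {4} — 4 (Bob): all of {3, 5, 8} already in.
A4 = A3; e.g. 1 (Bob) can still go to 2. Fixed point.
Alice's winning region = {3, 4, 5, 6, 7, 8}.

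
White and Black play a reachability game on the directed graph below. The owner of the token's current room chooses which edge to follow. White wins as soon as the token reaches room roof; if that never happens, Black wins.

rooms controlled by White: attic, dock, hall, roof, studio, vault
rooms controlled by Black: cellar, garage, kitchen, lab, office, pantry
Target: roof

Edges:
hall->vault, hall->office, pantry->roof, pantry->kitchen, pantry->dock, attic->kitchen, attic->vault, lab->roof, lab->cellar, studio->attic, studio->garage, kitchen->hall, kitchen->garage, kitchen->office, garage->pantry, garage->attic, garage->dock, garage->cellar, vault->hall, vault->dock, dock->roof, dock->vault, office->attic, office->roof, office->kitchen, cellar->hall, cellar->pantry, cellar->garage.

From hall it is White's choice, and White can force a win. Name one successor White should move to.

vault

A0 = {roof}
A1: add {dock} — dock (White) has dock→roof.
A2: add {vault} — vault (White) has vault→dock.
A3: add {attic, hall} — hall (White) has hall→vault; attic (White) has attic→vault.
A4: add {studio} — studio (White) has studio→attic.
A5 = A4; e.g. pantry (Black) can still go to kitchen. Fixed point.
From hall, successor vault is in the attractor (rank 2); the other successor office is not.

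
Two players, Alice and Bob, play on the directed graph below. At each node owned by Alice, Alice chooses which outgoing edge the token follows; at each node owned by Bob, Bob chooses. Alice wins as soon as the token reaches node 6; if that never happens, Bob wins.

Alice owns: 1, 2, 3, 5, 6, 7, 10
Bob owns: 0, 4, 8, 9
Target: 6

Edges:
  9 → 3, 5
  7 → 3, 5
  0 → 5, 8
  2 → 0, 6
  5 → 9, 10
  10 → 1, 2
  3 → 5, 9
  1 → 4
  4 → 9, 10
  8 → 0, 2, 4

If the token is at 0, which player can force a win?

A0 = {6}
A1: add {2} — 2 (Alice) has 2→6.
A2: add {10} — 10 (Alice) has 10→2.
A3: add {5} — 5 (Alice) has 5→10.
A4: add {3, 7} — 3 (Alice) has 3→5; 7 (Alice) has 7→5.
A5: add {9} — 9 (Bob): all of {3, 5} already in.
A6: add {4} — 4 (Bob): all of {9, 10} already in.
A7: add {1} — 1 (Alice) has 1→4.
A8 = A7; e.g. 0 (Bob) can still go to 8. Fixed point.
0 never enters the attractor, so Bob can avoid the target forever.

Bob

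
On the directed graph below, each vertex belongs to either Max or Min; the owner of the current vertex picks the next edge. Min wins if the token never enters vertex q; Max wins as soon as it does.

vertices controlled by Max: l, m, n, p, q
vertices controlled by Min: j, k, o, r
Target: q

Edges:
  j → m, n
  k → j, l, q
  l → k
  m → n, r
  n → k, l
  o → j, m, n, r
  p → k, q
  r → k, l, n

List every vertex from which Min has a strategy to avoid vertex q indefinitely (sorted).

A0 = {q}
A1: add {p} — p (Max) has p→q.
A2 = A1; e.g. j (Min) can still go to m. Fixed point.
Max's attractor = {p, q}; Min avoids the target exactly from the complement.

j, k, l, m, n, o, r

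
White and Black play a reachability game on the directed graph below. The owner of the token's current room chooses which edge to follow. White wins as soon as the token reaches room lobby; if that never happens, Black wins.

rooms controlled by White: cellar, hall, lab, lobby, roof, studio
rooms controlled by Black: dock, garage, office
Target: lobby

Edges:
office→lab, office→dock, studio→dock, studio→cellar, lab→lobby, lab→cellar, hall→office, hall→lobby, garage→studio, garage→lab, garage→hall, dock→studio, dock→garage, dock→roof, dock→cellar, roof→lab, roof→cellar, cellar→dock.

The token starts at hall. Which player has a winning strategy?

White

A0 = {lobby}
A1: add {hall, lab} — lab (White) has lab→lobby; hall (White) has hall→lobby.
hall ∈ A1, so White can force the target.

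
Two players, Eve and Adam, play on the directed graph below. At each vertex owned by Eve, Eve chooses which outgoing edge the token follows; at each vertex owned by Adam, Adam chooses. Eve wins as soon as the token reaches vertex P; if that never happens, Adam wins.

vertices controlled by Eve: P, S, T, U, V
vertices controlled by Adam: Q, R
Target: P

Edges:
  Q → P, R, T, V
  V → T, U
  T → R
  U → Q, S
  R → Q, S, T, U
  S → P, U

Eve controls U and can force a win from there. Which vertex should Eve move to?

S

A0 = {P}
A1: add {S} — S (Eve) has S→P.
A2: add {U} — U (Eve) has U→S.
A3: add {V} — V (Eve) has V→U.
A4 = A3; e.g. Q (Adam) can still go to R. Fixed point.
From U, successor S is in the attractor (rank 1); the other successor Q is not.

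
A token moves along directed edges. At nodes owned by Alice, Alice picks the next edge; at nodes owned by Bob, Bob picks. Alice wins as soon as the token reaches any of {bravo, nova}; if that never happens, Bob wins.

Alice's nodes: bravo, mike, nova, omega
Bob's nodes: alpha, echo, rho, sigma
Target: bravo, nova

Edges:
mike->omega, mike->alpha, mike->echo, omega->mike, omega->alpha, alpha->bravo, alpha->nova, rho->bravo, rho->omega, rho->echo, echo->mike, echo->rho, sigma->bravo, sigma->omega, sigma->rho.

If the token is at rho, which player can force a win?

A0 = {bravo, nova}
A1: add {alpha} — alpha (Bob): all of {bravo, nova} already in.
A2: add {mike, omega} — mike (Alice) has mike→alpha; omega (Alice) has omega→alpha.
A3 = A2; e.g. rho (Bob) can still go to echo. Fixed point.
rho never enters the attractor, so Bob can avoid the target forever.

Bob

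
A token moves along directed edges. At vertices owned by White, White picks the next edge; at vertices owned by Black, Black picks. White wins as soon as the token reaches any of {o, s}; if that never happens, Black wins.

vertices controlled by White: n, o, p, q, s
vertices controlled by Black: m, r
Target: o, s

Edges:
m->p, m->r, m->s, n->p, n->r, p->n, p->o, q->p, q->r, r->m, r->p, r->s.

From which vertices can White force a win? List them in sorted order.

n, o, p, q, s

A0 = {o, s}
A1: add {p} — p (White) has p→o.
A2: add {n, q} — n (White) has n→p; q (White) has q→p.
A3 = A2; e.g. m (Black) can still go to r. Fixed point.
White's winning region = {n, o, p, q, s}.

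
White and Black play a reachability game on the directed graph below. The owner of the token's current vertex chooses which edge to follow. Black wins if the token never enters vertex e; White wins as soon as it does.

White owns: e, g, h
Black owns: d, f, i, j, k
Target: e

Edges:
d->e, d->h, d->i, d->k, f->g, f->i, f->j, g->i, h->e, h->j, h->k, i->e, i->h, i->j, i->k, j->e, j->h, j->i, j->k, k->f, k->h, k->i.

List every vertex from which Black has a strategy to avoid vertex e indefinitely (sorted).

d, f, g, i, j, k

A0 = {e}
A1: add {h} — h (White) has h→e.
A2 = A1; e.g. d (Black) can still go to i. Fixed point.
White's attractor = {e, h}; Black avoids the target exactly from the complement.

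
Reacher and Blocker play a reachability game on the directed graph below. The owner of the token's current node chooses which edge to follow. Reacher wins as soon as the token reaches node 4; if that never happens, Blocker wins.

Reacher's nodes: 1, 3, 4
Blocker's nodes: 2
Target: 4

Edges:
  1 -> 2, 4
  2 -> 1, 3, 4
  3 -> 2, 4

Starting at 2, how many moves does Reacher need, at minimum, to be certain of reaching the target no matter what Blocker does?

2

A0 = {4}
A1: add {1, 3} — 1 (Reacher) has 1→4; 3 (Reacher) has 3→4.
A2: add {2} — 2 (Blocker): all of {1, 3, 4} already in.
A2 = all vertices. Fixed point.
2 enters the attractor at level 2, so Reacher can force the target in 2 moves from there.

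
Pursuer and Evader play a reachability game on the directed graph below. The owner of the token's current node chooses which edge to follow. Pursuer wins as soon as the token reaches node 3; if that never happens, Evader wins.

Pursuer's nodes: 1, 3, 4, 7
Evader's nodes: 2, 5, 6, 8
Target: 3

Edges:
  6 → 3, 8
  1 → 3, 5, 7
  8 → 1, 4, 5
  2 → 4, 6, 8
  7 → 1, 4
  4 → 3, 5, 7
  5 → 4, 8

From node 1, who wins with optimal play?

Pursuer

A0 = {3}
A1: add {1, 4} — 1 (Pursuer) has 1→3; 4 (Pursuer) has 4→3.
1 ∈ A1, so Pursuer can force the target.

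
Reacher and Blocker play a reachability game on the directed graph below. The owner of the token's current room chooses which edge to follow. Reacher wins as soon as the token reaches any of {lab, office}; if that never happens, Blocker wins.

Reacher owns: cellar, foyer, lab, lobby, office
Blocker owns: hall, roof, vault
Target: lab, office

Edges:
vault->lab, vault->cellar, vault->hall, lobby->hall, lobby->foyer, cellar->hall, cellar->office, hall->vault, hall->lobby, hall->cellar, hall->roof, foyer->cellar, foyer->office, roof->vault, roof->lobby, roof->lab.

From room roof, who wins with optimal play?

Blocker

A0 = {lab, office}
A1: add {cellar, foyer} — cellar (Reacher) has cellar→office; foyer (Reacher) has foyer→office.
A2: add {lobby} — lobby (Reacher) has lobby→foyer.
A3 = A2; e.g. vault (Blocker) can still go to hall. Fixed point.
roof never enters the attractor, so Blocker can avoid the target forever.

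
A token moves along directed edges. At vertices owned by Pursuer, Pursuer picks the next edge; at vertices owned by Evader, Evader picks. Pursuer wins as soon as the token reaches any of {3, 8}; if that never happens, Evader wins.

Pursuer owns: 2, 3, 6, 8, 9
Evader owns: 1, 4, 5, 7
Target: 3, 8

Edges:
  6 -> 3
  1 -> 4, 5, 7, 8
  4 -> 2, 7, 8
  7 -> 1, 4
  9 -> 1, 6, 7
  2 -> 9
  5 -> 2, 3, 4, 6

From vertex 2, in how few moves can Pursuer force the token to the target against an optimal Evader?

A0 = {3, 8}
A1: add {6} — 6 (Pursuer) has 6→3.
A2: add {9} — 9 (Pursuer) has 9→6.
A3: add {2} — 2 (Pursuer) has 2→9.
A4 = A3; e.g. 1 (Evader) can still go to 4. Fixed point.
2 enters the attractor at level 3, so Pursuer can force the target in 3 moves from there.

3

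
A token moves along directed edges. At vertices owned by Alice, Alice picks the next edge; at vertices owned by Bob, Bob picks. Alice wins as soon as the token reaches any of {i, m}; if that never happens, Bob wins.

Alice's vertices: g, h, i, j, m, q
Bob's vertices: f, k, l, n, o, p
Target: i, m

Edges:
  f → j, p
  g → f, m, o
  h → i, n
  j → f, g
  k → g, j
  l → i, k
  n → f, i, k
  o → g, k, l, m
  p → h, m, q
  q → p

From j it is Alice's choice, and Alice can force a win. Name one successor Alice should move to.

A0 = {i, m}
A1: add {g, h} — g (Alice) has g→m; h (Alice) has h→i.
A2: add {j} — j (Alice) has j→g.
A3: add {k} — k (Bob): all of {g, j} already in.
A4: add {l} — l (Bob): all of {i, k} already in.
A5: add {o} — o (Bob): all of {g, k, l, m} already in.
A6 = A5; e.g. f (Bob) can still go to p. Fixed point.
From j, successor g is in the attractor (rank 1); the other successor f is not.

g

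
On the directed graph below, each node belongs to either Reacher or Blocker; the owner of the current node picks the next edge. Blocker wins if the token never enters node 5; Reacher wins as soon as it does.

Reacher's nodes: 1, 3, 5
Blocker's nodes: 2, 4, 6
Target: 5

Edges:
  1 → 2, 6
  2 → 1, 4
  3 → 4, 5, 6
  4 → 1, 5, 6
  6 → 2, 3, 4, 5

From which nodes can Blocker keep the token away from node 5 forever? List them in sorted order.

A0 = {5}
A1: add {3} — 3 (Reacher) has 3→5.
A2 = A1; e.g. 1 (Reacher) has no edge into A1. Fixed point.
Reacher's attractor = {3, 5}; Blocker avoids the target exactly from the complement.

1, 2, 4, 6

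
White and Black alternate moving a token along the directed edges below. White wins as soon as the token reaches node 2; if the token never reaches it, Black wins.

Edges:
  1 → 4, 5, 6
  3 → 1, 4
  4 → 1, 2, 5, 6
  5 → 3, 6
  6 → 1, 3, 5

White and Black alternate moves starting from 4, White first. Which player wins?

Track states (vertex, player-to-move).
A0 = {(2,White), (2,Black)}
A1: add {(4,White)}.
(4,White) ∈ A1 ⇒ White forces the target.

White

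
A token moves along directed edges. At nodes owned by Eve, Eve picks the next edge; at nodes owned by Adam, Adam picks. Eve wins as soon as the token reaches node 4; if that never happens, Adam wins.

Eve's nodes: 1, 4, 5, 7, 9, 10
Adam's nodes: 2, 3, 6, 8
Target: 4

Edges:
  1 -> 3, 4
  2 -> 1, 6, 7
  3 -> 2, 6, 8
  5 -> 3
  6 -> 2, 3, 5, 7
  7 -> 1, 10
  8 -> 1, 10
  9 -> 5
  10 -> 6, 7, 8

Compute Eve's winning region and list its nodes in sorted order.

1, 4, 7, 8, 10

A0 = {4}
A1: add {1} — 1 (Eve) has 1→4.
A2: add {7} — 7 (Eve) has 7→1.
A3: add {10} — 10 (Eve) has 10→7.
A4: add {8} — 8 (Adam): all of {1, 10} already in.
A5 = A4; e.g. 2 (Adam) can still go to 6. Fixed point.
Eve's winning region = {1, 4, 7, 8, 10}.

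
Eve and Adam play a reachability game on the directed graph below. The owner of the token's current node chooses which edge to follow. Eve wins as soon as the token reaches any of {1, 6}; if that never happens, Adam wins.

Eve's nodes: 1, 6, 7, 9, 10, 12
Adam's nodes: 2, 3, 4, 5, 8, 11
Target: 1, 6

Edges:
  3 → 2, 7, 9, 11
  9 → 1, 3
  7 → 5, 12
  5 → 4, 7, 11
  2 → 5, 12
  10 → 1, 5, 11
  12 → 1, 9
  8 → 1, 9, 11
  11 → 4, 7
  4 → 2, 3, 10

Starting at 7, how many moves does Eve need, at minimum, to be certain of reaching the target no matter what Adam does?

2

A0 = {1, 6}
A1: add {9, 10, 12} — 9 (Eve) has 9→1; 10 (Eve) has 10→1; 12 (Eve) has 12→1.
A2: add {7} — 7 (Eve) has 7→12.
A3 = A2; e.g. 2 (Adam) can still go to 5. Fixed point.
7 enters the attractor at level 2, so Eve can force the target in 2 moves from there.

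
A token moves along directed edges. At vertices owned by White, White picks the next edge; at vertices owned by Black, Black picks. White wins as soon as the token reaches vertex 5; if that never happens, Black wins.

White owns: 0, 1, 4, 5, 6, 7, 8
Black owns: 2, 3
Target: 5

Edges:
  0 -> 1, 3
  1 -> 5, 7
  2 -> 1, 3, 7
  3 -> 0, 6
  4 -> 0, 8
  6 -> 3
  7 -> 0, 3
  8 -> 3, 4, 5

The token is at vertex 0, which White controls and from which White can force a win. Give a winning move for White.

1

A0 = {5}
A1: add {1, 8} — 1 (White) has 1→5; 8 (White) has 8→5.
A2: add {0, 4} — 0 (White) has 0→1; 4 (White) has 4→8.
A3: add {7} — 7 (White) has 7→0.
A4 = A3; e.g. 2 (Black) can still go to 3. Fixed point.
From 0, successor 1 is in the attractor (rank 1); the other successor 3 is not.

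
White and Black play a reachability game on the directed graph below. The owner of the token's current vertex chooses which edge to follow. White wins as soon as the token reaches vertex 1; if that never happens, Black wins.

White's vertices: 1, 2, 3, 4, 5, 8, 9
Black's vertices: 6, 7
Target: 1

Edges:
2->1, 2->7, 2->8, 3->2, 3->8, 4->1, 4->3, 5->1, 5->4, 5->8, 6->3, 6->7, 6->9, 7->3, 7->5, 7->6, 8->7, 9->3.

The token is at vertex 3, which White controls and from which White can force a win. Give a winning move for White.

A0 = {1}
A1: add {2, 4, 5} — 2 (White) has 2→1; 4 (White) has 4→1; 5 (White) has 5→1.
A2: add {3} — 3 (White) has 3→2.
A3: add {9} — 9 (White) has 9→3.
A4 = A3; e.g. 6 (Black) can still go to 7. Fixed point.
From 3, successor 2 is in the attractor (rank 1); the other successor 8 is not.

2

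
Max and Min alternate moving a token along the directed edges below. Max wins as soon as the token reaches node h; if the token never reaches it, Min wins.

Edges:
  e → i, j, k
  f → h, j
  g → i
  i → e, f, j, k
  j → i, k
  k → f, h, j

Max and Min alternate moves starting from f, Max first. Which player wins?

Track states (vertex, player-to-move).
A0 = {(h,Max), (h,Min)}
A1: add {(f,Max), (k,Max)}.
(f,Max) ∈ A1 ⇒ Max forces the target.

Max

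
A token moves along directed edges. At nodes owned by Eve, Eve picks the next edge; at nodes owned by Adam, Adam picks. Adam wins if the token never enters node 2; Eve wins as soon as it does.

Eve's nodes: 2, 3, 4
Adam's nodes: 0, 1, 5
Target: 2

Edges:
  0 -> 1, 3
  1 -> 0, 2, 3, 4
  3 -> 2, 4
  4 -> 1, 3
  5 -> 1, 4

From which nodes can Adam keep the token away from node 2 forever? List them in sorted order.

A0 = {2}
A1: add {3} — 3 (Eve) has 3→2.
A2: add {4} — 4 (Eve) has 4→3.
A3 = A2; e.g. 0 (Adam) can still go to 1. Fixed point.
Eve's attractor = {2, 3, 4}; Adam avoids the target exactly from the complement.

0, 1, 5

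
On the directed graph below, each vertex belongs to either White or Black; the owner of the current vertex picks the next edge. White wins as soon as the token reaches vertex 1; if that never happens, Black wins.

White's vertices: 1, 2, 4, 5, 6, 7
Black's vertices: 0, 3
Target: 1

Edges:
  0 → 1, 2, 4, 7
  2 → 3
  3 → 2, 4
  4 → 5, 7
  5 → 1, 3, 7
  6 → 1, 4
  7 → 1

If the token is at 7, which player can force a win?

A0 = {1}
A1: add {5, 6, 7} — 5 (White) has 5→1; 6 (White) has 6→1; 7 (White) has 7→1.
7 ∈ A1, so White can force the target.

White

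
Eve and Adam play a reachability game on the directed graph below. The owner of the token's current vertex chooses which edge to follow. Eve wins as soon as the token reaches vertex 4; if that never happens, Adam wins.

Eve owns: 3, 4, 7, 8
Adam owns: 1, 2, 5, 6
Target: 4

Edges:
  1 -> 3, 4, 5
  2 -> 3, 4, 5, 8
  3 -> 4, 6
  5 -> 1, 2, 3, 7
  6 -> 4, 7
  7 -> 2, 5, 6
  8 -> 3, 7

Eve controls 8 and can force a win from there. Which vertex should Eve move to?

A0 = {4}
A1: add {3} — 3 (Eve) has 3→4.
A2: add {8} — 8 (Eve) has 8→3.
A3 = A2; e.g. 1 (Adam) can still go to 5. Fixed point.
From 8, successor 3 is in the attractor (rank 1); the other successor 7 is not.

3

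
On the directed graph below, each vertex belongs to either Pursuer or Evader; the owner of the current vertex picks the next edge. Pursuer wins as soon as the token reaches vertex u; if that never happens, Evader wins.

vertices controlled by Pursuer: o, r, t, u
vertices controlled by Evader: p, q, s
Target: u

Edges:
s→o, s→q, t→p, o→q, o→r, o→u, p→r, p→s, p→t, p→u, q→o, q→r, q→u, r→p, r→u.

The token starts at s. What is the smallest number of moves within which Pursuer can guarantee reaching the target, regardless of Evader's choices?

A0 = {u}
A1: add {o, r} — o (Pursuer) has o→u; r (Pursuer) has r→u.
A2: add {q} — q (Evader): all of {o, r, u} already in.
A3: add {s} — s (Evader): all of {o, q} already in.
A4 = A3; e.g. p (Evader) can still go to t. Fixed point.
s enters the attractor at level 3, so Pursuer can force the target in 3 moves from there.

3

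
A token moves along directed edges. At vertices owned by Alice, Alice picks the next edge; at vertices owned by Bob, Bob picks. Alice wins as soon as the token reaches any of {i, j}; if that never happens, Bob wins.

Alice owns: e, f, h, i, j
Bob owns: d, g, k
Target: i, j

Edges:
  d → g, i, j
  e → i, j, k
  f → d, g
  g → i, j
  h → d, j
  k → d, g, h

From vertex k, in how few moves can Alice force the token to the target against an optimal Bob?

3

A0 = {i, j}
A1: add {e, g, h} — e (Alice) has e→i; g (Bob): all of {i, j} already in; h (Alice) has h→j.
A2: add {d, f} — d (Bob): all of {g, i, j} already in; f (Alice) has f→g.
A3: add {k} — k (Bob): all of {d, g, h} already in.
A3 = all vertices. Fixed point.
k enters the attractor at level 3, so Alice can force the target in 3 moves from there.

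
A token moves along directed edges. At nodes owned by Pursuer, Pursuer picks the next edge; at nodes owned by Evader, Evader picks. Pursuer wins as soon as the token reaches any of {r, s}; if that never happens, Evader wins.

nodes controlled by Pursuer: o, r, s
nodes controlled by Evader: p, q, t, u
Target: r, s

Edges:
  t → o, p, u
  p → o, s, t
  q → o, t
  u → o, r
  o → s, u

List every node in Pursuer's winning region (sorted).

A0 = {r, s}
A1: add {o} — o (Pursuer) has o→s.
A2: add {u} — u (Evader): all of {o, r} already in.
A3 = A2; e.g. p (Evader) can still go to t. Fixed point.
Pursuer's winning region = {o, r, s, u}.

o, r, s, u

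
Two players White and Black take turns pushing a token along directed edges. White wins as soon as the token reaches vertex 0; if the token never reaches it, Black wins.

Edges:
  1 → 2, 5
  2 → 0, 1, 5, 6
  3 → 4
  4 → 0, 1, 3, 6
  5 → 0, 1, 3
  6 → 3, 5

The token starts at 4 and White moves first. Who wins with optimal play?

White

Track states (vertex, player-to-move).
A0 = {(0,White), (0,Black)}
A1: add {(2,White), (4,White), (5,White)}.
(4,White) ∈ A1 ⇒ White forces the target.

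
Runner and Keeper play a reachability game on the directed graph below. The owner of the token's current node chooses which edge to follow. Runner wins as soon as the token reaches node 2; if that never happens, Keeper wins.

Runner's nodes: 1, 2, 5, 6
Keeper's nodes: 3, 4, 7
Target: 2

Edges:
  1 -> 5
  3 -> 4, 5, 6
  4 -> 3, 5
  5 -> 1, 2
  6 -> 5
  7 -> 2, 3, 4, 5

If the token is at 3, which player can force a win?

Keeper

A0 = {2}
A1: add {5} — 5 (Runner) has 5→2.
A2: add {1, 6} — 1 (Runner) has 1→5; 6 (Runner) has 6→5.
A3 = A2; e.g. 3 (Keeper) can still go to 4. Fixed point.
3 never enters the attractor, so Keeper can avoid the target forever.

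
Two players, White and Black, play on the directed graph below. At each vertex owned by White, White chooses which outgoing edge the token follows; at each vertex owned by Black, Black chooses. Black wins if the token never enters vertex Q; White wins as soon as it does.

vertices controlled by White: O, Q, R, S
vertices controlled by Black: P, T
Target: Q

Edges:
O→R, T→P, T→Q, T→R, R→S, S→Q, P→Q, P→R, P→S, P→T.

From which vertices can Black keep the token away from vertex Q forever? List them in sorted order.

P, T

A0 = {Q}
A1: add {S} — S (White) has S→Q.
A2: add {R} — R (White) has R→S.
A3: add {O} — O (White) has O→R.
A4 = A3; e.g. P (Black) can still go to T. Fixed point.
White's attractor = {O, Q, R, S}; Black avoids the target exactly from the complement.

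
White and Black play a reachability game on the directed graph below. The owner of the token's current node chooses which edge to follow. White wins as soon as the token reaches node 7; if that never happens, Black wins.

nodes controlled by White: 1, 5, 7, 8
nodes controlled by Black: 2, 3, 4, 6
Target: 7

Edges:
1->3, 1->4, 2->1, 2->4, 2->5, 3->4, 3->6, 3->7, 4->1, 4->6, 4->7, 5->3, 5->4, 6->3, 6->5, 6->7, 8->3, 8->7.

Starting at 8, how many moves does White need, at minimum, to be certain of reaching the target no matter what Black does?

1

A0 = {7}
A1: add {8} — 8 (White) has 8→7.
A2 = A1; e.g. 1 (White) has no edge into A1. Fixed point.
8 enters the attractor at level 1, so White can force the target in 1 move from there.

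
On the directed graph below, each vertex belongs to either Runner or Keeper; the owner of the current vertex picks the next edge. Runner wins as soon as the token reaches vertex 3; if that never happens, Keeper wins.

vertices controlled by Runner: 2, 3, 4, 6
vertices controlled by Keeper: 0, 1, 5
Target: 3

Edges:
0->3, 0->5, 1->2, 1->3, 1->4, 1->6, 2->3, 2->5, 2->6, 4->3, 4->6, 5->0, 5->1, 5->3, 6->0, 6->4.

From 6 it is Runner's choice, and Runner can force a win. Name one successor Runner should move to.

A0 = {3}
A1: add {2, 4} — 2 (Runner) has 2→3; 4 (Runner) has 4→3.
A2: add {6} — 6 (Runner) has 6→4.
A3: add {1} — 1 (Keeper): all of {2, 3, 4, 6} already in.
A4 = A3; e.g. 0 (Keeper) can still go to 5. Fixed point.
From 6, successor 4 is in the attractor (rank 1); the other successor 0 is not.

4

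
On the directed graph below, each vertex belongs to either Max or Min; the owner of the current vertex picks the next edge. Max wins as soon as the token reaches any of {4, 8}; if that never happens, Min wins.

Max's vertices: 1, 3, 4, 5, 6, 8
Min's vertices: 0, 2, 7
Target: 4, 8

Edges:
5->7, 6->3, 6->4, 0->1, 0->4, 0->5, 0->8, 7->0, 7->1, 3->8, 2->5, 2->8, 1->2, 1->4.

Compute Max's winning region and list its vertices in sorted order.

A0 = {4, 8}
A1: add {1, 3, 6} — 1 (Max) has 1→4; 3 (Max) has 3→8; 6 (Max) has 6→4.
A2 = A1; e.g. 0 (Min) can still go to 5. Fixed point.
Max's winning region = {1, 3, 4, 6, 8}.

1, 3, 4, 6, 8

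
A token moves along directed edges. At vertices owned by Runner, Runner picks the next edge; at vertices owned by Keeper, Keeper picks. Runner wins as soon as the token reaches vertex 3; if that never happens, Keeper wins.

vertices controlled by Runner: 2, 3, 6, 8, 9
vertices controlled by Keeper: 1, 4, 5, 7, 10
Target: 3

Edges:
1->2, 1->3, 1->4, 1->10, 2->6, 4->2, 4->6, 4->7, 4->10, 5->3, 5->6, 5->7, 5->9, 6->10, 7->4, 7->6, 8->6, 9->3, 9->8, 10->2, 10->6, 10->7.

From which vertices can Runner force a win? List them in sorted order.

A0 = {3}
A1: add {9} — 9 (Runner) has 9→3.
A2 = A1; e.g. 1 (Keeper) can still go to 2. Fixed point.
Runner's winning region = {3, 9}.

3, 9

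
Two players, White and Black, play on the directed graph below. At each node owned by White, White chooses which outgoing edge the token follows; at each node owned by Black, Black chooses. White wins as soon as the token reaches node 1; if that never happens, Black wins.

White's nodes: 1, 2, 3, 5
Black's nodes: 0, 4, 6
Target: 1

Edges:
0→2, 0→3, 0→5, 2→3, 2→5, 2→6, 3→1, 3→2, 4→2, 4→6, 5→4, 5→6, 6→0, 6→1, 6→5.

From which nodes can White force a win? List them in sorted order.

A0 = {1}
A1: add {3} — 3 (White) has 3→1.
A2: add {2} — 2 (White) has 2→3.
A3 = A2; e.g. 0 (Black) can still go to 5. Fixed point.
White's winning region = {1, 2, 3}.

1, 2, 3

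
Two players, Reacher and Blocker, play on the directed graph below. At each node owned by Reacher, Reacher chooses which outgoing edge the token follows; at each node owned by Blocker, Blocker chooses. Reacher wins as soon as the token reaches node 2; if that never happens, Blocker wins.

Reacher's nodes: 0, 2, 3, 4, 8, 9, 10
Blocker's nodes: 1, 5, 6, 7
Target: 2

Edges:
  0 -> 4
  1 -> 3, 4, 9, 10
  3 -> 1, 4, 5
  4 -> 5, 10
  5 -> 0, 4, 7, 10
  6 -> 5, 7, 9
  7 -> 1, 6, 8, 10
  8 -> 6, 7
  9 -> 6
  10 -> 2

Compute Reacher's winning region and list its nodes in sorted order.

0, 2, 3, 4, 10

A0 = {2}
A1: add {10} — 10 (Reacher) has 10→2.
A2: add {4} — 4 (Reacher) has 4→10.
A3: add {0, 3} — 0 (Reacher) has 0→4; 3 (Reacher) has 3→4.
A4 = A3; e.g. 1 (Blocker) can still go to 9. Fixed point.
Reacher's winning region = {0, 2, 3, 4, 10}.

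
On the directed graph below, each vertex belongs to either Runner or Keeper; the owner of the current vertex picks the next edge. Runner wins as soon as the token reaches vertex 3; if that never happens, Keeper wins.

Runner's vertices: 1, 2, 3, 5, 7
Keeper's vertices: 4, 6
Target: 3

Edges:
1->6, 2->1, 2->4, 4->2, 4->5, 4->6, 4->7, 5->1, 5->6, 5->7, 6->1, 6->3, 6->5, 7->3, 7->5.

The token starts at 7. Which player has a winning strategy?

A0 = {3}
A1: add {7} — 7 (Runner) has 7→3.
7 ∈ A1, so Runner can force the target.

Runner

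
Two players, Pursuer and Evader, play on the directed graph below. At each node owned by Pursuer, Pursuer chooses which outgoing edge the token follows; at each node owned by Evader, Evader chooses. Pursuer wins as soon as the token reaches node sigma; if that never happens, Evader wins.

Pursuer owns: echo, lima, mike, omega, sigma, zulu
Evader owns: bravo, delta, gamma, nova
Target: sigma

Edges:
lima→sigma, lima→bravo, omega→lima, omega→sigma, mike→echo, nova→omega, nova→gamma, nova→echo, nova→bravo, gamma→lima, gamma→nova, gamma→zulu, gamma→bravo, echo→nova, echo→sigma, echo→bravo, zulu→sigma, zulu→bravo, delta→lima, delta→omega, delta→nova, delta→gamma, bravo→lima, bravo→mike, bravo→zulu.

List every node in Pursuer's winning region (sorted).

A0 = {sigma}
A1: add {echo, lima, omega, zulu} — lima (Pursuer) has lima→sigma; omega (Pursuer) has omega→sigma; echo (Pursuer) has echo→sigma; zulu (Pursuer) has zulu→sigma.
A2: add {mike} — mike (Pursuer) has mike→echo.
A3: add {bravo} — bravo (Evader): all of {lima, mike, zulu} already in.
A4 = A3; e.g. nova (Evader) can still go to gamma. Fixed point.
Pursuer's winning region = {bravo, echo, lima, mike, omega, sigma, zulu}.

bravo, echo, lima, mike, omega, sigma, zulu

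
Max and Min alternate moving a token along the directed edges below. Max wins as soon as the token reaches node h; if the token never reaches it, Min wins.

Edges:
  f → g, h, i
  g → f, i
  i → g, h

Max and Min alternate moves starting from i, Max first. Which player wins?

Track states (vertex, player-to-move).
A0 = {(h,Max), (h,Min)}
A1: add {(f,Max), (i,Max)}.
(i,Max) ∈ A1 ⇒ Max forces the target.

Max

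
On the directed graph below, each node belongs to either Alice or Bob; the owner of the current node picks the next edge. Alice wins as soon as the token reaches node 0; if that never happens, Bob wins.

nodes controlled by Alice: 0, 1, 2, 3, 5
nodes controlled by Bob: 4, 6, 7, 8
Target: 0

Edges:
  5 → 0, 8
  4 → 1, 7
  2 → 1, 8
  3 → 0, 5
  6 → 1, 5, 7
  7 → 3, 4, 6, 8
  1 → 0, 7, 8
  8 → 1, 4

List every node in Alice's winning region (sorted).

A0 = {0}
A1: add {1, 3, 5} — 1 (Alice) has 1→0; 3 (Alice) has 3→0; 5 (Alice) has 5→0.
A2: add {2} — 2 (Alice) has 2→1.
A3 = A2; e.g. 4 (Bob) can still go to 7. Fixed point.
Alice's winning region = {0, 1, 2, 3, 5}.

0, 1, 2, 3, 5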